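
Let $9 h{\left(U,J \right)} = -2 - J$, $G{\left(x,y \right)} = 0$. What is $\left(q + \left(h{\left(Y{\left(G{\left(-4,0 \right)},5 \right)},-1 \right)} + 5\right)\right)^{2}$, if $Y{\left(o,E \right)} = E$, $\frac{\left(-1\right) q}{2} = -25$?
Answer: $\frac{244036}{81} \approx 3012.8$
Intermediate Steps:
$q = 50$ ($q = \left(-2\right) \left(-25\right) = 50$)
$h{\left(U,J \right)} = - \frac{2}{9} - \frac{J}{9}$ ($h{\left(U,J \right)} = \frac{-2 - J}{9} = - \frac{2}{9} - \frac{J}{9}$)
$\left(q + \left(h{\left(Y{\left(G{\left(-4,0 \right)},5 \right)},-1 \right)} + 5\right)\right)^{2} = \left(50 + \left(\left(- \frac{2}{9} - - \frac{1}{9}\right) + 5\right)\right)^{2} = \left(50 + \left(\left(- \frac{2}{9} + \frac{1}{9}\right) + 5\right)\right)^{2} = \left(50 + \left(- \frac{1}{9} + 5\right)\right)^{2} = \left(50 + \frac{44}{9}\right)^{2} = \left(\frac{494}{9}\right)^{2} = \frac{244036}{81}$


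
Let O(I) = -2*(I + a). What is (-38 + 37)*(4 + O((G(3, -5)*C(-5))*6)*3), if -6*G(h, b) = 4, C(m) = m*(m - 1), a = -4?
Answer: -748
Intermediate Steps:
C(m) = m*(-1 + m)
G(h, b) = -⅔ (G(h, b) = -⅙*4 = -⅔)
O(I) = 8 - 2*I (O(I) = -2*(I - 4) = -2*(-4 + I) = 8 - 2*I)
(-38 + 37)*(4 + O((G(3, -5)*C(-5))*6)*3) = (-38 + 37)*(4 + (8 - 2*(-(-10)*(-1 - 5)/3)*6)*3) = -(4 + (8 - 2*(-(-10)*(-6)/3)*6)*3) = -(4 + (8 - 2*(-⅔*30)*6)*3) = -(4 + (8 - (-40)*6)*3) = -(4 + (8 - 2*(-120))*3) = -(4 + (8 + 240)*3) = -(4 + 248*3) = -(4 + 744) = -1*748 = -748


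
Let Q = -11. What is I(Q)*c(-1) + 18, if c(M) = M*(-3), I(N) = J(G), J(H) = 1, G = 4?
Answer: 21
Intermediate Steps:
I(N) = 1
c(M) = -3*M
I(Q)*c(-1) + 18 = 1*(-3*(-1)) + 18 = 1*3 + 18 = 3 + 18 = 21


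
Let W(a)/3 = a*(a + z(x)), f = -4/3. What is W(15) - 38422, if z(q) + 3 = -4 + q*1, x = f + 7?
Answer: -37807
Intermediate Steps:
f = -4/3 (f = -4*⅓ = -4/3 ≈ -1.3333)
x = 17/3 (x = -4/3 + 7 = 17/3 ≈ 5.6667)
z(q) = -7 + q (z(q) = -3 + (-4 + q*1) = -3 + (-4 + q) = -7 + q)
W(a) = 3*a*(-4/3 + a) (W(a) = 3*(a*(a + (-7 + 17/3))) = 3*(a*(a - 4/3)) = 3*(a*(-4/3 + a)) = 3*a*(-4/3 + a))
W(15) - 38422 = 15*(-4 + 3*15) - 38422 = 15*(-4 + 45) - 38422 = 15*41 - 38422 = 615 - 38422 = -37807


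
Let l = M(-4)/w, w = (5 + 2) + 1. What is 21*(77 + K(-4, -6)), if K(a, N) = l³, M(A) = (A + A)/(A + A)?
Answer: 827925/512 ≈ 1617.0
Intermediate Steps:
w = 8 (w = 7 + 1 = 8)
M(A) = 1 (M(A) = (2*A)/((2*A)) = (2*A)*(1/(2*A)) = 1)
l = ⅛ (l = 1/8 = 1*(⅛) = ⅛ ≈ 0.12500)
K(a, N) = 1/512 (K(a, N) = (⅛)³ = 1/512)
21*(77 + K(-4, -6)) = 21*(77 + 1/512) = 21*(39425/512) = 827925/512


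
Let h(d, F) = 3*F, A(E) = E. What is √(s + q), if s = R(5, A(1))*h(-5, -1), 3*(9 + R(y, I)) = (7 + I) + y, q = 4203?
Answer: √4217 ≈ 64.938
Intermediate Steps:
R(y, I) = -20/3 + I/3 + y/3 (R(y, I) = -9 + ((7 + I) + y)/3 = -9 + (7 + I + y)/3 = -9 + (7/3 + I/3 + y/3) = -20/3 + I/3 + y/3)
s = 14 (s = (-20/3 + (⅓)*1 + (⅓)*5)*(3*(-1)) = (-20/3 + ⅓ + 5/3)*(-3) = -14/3*(-3) = 14)
√(s + q) = √(14 + 4203) = √4217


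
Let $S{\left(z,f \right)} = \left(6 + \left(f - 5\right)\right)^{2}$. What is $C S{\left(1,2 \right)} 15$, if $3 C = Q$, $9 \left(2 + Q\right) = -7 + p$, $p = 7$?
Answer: $-90$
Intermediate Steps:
$S{\left(z,f \right)} = \left(1 + f\right)^{2}$ ($S{\left(z,f \right)} = \left(6 + \left(f - 5\right)\right)^{2} = \left(6 + \left(-5 + f\right)\right)^{2} = \left(1 + f\right)^{2}$)
$Q = -2$ ($Q = -2 + \frac{-7 + 7}{9} = -2 + \frac{1}{9} \cdot 0 = -2 + 0 = -2$)
$C = - \frac{2}{3}$ ($C = \frac{1}{3} \left(-2\right) = - \frac{2}{3} \approx -0.66667$)
$C S{\left(1,2 \right)} 15 = - \frac{2 \left(1 + 2\right)^{2}}{3} \cdot 15 = - \frac{2 \cdot 3^{2}}{3} \cdot 15 = \left(- \frac{2}{3}\right) 9 \cdot 15 = \left(-6\right) 15 = -90$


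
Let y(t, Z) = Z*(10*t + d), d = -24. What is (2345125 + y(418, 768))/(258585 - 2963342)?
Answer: -5536933/2704757 ≈ -2.0471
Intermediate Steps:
y(t, Z) = Z*(-24 + 10*t) (y(t, Z) = Z*(10*t - 24) = Z*(-24 + 10*t))
(2345125 + y(418, 768))/(258585 - 2963342) = (2345125 + 2*768*(-12 + 5*418))/(258585 - 2963342) = (2345125 + 2*768*(-12 + 2090))/(-2704757) = (2345125 + 2*768*2078)*(-1/2704757) = (2345125 + 3191808)*(-1/2704757) = 5536933*(-1/2704757) = -5536933/2704757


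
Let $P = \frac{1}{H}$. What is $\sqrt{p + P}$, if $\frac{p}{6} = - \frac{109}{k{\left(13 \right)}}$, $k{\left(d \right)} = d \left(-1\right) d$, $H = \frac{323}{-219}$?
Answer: $\frac{27 \sqrt{77197}}{4199} \approx 1.7866$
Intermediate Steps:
$H = - \frac{323}{219}$ ($H = 323 \left(- \frac{1}{219}\right) = - \frac{323}{219} \approx -1.4749$)
$k{\left(d \right)} = - d^{2}$ ($k{\left(d \right)} = - d d = - d^{2}$)
$p = \frac{654}{169}$ ($p = 6 \left(- \frac{109}{\left(-1\right) 13^{2}}\right) = 6 \left(- \frac{109}{\left(-1\right) 169}\right) = 6 \left(- \frac{109}{-169}\right) = 6 \left(\left(-109\right) \left(- \frac{1}{169}\right)\right) = 6 \cdot \frac{109}{169} = \frac{654}{169} \approx 3.8698$)
$P = - \frac{219}{323}$ ($P = \frac{1}{- \frac{323}{219}} = - \frac{219}{323} \approx -0.67802$)
$\sqrt{p + P} = \sqrt{\frac{654}{169} - \frac{219}{323}} = \sqrt{\frac{174231}{54587}} = \frac{27 \sqrt{77197}}{4199}$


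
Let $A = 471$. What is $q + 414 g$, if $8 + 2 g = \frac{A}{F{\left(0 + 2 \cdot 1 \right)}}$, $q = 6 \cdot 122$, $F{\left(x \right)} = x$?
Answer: $\frac{95649}{2} \approx 47825.0$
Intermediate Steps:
$q = 732$
$g = \frac{455}{4}$ ($g = -4 + \frac{471 \frac{1}{0 + 2 \cdot 1}}{2} = -4 + \frac{471 \frac{1}{0 + 2}}{2} = -4 + \frac{471 \cdot \frac{1}{2}}{2} = -4 + \frac{1}{2} \cdot \frac{471}{2} = -4 + \frac{471}{4} = \frac{455}{4} \approx 113.75$)
$q + 414 g = 732 + 414 \cdot \frac{455}{4} = 732 + \frac{94185}{2} = \frac{95649}{2}$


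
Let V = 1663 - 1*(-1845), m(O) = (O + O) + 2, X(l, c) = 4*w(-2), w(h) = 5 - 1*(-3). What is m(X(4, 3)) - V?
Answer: -3442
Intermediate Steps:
w(h) = 8 (w(h) = 5 + 3 = 8)
X(l, c) = 32 (X(l, c) = 4*8 = 32)
m(O) = 2 + 2*O (m(O) = 2*O + 2 = 2 + 2*O)
V = 3508 (V = 1663 + 1845 = 3508)
m(X(4, 3)) - V = (2 + 2*32) - 1*3508 = (2 + 64) - 3508 = 66 - 3508 = -3442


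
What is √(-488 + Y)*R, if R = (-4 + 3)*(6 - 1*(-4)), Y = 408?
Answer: -40*I*√5 ≈ -89.443*I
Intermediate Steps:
R = -10 (R = -(6 + 4) = -1*10 = -10)
√(-488 + Y)*R = √(-488 + 408)*(-10) = √(-80)*(-10) = (4*I*√5)*(-10) = -40*I*√5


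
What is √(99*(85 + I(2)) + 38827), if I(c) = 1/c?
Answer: √189166/2 ≈ 217.47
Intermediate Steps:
√(99*(85 + I(2)) + 38827) = √(99*(85 + 1/2) + 38827) = √(99*(85 + ½) + 38827) = √(99*(171/2) + 38827) = √(16929/2 + 38827) = √(94583/2) = √189166/2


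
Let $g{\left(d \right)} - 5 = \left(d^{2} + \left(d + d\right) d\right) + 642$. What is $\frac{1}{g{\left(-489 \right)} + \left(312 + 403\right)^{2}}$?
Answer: $\frac{1}{1229235} \approx 8.1351 \cdot 10^{-7}$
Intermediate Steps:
$g{\left(d \right)} = 647 + 3 d^{2}$ ($g{\left(d \right)} = 5 + \left(\left(d^{2} + \left(d + d\right) d\right) + 642\right) = 5 + \left(\left(d^{2} + 2 d d\right) + 642\right) = 5 + \left(\left(d^{2} + 2 d^{2}\right) + 642\right) = 5 + \left(3 d^{2} + 642\right) = 5 + \left(642 + 3 d^{2}\right) = 647 + 3 d^{2}$)
$\frac{1}{g{\left(-489 \right)} + \left(312 + 403\right)^{2}} = \frac{1}{\left(647 + 3 \left(-489\right)^{2}\right) + \left(312 + 403\right)^{2}} = \frac{1}{\left(647 + 3 \cdot 239121\right) + 715^{2}} = \frac{1}{\left(647 + 717363\right) + 511225} = \frac{1}{718010 + 511225} = \frac{1}{1229235}$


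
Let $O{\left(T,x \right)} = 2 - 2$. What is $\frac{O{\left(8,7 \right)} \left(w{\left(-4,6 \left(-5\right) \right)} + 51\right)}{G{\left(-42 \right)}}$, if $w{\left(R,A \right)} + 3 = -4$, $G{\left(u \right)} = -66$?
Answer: $0$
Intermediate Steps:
$O{\left(T,x \right)} = 0$
$w{\left(R,A \right)} = -7$ ($w{\left(R,A \right)} = -3 - 4 = -7$)
$\frac{O{\left(8,7 \right)} \left(w{\left(-4,6 \left(-5\right) \right)} + 51\right)}{G{\left(-42 \right)}} = \frac{0 \left(-7 + 51\right)}{-66} = 0 \cdot 44 \left(- \frac{1}{66}\right) = 0 \left(- \frac{1}{66}\right) = 0$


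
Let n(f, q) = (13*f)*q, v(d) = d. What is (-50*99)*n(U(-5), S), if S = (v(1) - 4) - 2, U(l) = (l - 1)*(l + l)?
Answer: 19305000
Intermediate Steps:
U(l) = 2*l*(-1 + l) (U(l) = (-1 + l)*(2*l) = 2*l*(-1 + l))
S = -5 (S = (1 - 4) - 2 = -3 - 2 = -5)
n(f, q) = 13*f*q
(-50*99)*n(U(-5), S) = (-50*99)*(13*(2*(-5)*(-1 - 5))*(-5)) = -64350*2*(-5)*(-6)*(-5) = -64350*60*(-5) = -4950*(-3900) = 19305000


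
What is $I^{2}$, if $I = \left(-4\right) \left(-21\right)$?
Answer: $7056$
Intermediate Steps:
$I = 84$
$I^{2} = 84^{2} = 7056$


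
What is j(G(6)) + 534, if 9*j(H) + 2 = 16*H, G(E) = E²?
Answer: 5380/9 ≈ 597.78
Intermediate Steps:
j(H) = -2/9 + 16*H/9 (j(H) = -2/9 + (16*H)/9 = -2/9 + 16*H/9)
j(G(6)) + 534 = (-2/9 + (16/9)*6²) + 534 = (-2/9 + (16/9)*36) + 534 = (-2/9 + 64) + 534 = 574/9 + 534 = 5380/9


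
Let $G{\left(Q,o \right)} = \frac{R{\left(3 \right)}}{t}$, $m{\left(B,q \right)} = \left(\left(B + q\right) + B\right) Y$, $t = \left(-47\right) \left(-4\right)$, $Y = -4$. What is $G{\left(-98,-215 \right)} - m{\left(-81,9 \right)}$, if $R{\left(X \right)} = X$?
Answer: $- \frac{115053}{188} \approx -611.98$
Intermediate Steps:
$t = 188$
$m{\left(B,q \right)} = - 8 B - 4 q$ ($m{\left(B,q \right)} = \left(\left(B + q\right) + B\right) \left(-4\right) = \left(q + 2 B\right) \left(-4\right) = - 8 B - 4 q$)
$G{\left(Q,o \right)} = \frac{3}{188}$
$G{\left(-98,-215 \right)} - m{\left(-81,9 \right)} = \frac{3}{188} - \left(\left(-8\right) \left(-81\right) - 36\right) = \frac{3}{188} - \left(648 - 36\right) = \frac{3}{188} - 612 = - \frac{115053}{188}$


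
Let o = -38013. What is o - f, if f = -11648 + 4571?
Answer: -30936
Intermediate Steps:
f = -7077
o - f = -38013 - 1*(-7077) = -38013 + 7077 = -30936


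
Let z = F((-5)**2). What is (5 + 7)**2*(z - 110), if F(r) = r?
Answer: -12240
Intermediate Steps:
z = 25 (z = (-5)**2 = 25)
(5 + 7)**2*(z - 110) = (5 + 7)**2*(25 - 110) = 12**2*(-85) = 144*(-85) = -12240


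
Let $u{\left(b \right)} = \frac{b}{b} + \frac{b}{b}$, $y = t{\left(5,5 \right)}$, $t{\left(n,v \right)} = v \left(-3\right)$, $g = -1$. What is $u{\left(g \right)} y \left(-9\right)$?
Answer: $270$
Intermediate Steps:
$t{\left(n,v \right)} = - 3 v$
$y = -15$ ($y = \left(-3\right) 5 = -15$)
$u{\left(b \right)} = 2$ ($u{\left(b \right)} = 1 + 1 = 2$)
$u{\left(g \right)} y \left(-9\right) = 2 \left(-15\right) \left(-9\right) = \left(-30\right) \left(-9\right) = 270$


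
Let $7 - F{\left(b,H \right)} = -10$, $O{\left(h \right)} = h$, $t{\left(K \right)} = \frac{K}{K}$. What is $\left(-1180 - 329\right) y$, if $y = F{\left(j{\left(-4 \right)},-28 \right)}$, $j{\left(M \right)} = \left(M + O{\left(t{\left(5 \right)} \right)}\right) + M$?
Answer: $-25653$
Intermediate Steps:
$t{\left(K \right)} = 1$
$j{\left(M \right)} = 1 + 2 M$ ($j{\left(M \right)} = \left(M + 1\right) + M = \left(1 + M\right) + M = 1 + 2 M$)
$F{\left(b,H \right)} = 17$ ($F{\left(b,H \right)} = 7 - -10 = 7 + 10 = 17$)
$y = 17$
$\left(-1180 - 329\right) y = \left(-1180 - 329\right) 17 = \left(-1509\right) 17 = -25653$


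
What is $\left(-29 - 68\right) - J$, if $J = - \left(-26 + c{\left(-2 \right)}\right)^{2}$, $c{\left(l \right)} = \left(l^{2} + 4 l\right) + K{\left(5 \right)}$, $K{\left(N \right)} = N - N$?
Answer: $803$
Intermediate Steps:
$K{\left(N \right)} = 0$
$c{\left(l \right)} = l^{2} + 4 l$ ($c{\left(l \right)} = \left(l^{2} + 4 l\right) + 0 = l^{2} + 4 l$)
$J = -900$ ($J = - \left(-26 - 2 \left(4 - 2\right)\right)^{2} = - \left(-26 - 4\right)^{2} = - \left(-30\right)^{2} = \left(-1\right) 900 = -900$)
$\left(-29 - 68\right) - J = \left(-29 - 68\right) - -900 = \left(-29 - 68\right) + 900 = -97 + 900 = 803$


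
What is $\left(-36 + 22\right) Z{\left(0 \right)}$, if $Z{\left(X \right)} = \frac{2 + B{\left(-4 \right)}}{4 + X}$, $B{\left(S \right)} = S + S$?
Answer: $21$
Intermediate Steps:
$B{\left(S \right)} = 2 S$
$Z{\left(X \right)} = - \frac{6}{4 + X}$ ($Z{\left(X \right)} = \frac{2 + 2 \left(-4\right)}{4 + X} = \frac{2 - 8}{4 + X} = - \frac{6}{4 + X}$)
$\left(-36 + 22\right) Z{\left(0 \right)} = \left(-36 + 22\right) \left(- \frac{6}{4 + 0}\right) = - 14 \left(- \frac{6}{4}\right) = - 14 \left(\left(-6\right) \frac{1}{4}\right) = \left(-14\right) \left(- \frac{3}{2}\right) = 21$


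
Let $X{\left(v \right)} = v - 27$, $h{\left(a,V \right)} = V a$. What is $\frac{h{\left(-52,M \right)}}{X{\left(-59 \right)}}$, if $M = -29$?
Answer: $- \frac{754}{43} \approx -17.535$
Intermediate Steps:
$X{\left(v \right)} = -27 + v$
$\frac{h{\left(-52,M \right)}}{X{\left(-59 \right)}} = \frac{\left(-29\right) \left(-52\right)}{-27 - 59} = \frac{1508}{-86} = 1508 \left(- \frac{1}{86}\right) = - \frac{754}{43}$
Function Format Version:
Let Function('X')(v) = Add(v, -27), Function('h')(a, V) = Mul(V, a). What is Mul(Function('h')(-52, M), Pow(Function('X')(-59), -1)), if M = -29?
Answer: Rational(-754, 43) ≈ -17.535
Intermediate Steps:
Function('X')(v) = Add(-27, v)
Mul(Function('h')(-52, M), Pow(Function('X')(-59), -1)) = Mul(Mul(-29, -52), Pow(Add(-27, -59), -1)) = Mul(1508, Pow(-86, -1)) = Mul(1508, Rational(-1, 86)) = Rational(-754, 43)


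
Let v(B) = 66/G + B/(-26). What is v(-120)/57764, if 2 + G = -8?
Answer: -129/3754660 ≈ -3.4357e-5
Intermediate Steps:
G = -10 (G = -2 - 8 = -10)
v(B) = -33/5 - B/26 (v(B) = 66/(-10) + B/(-26) = 66*(-⅒) + B*(-1/26) = -33/5 - B/26)
v(-120)/57764 = (-33/5 - 1/26*(-120))/57764 = (-33/5 + 60/13)*(1/57764) = -129/65*1/57764 = -129/3754660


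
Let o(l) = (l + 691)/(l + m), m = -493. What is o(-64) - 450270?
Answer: -250801017/557 ≈ -4.5027e+5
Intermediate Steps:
o(l) = (691 + l)/(-493 + l) (o(l) = (l + 691)/(l - 493) = (691 + l)/(-493 + l))
o(-64) - 450270 = (691 - 64)/(-493 - 64) - 450270 = 627/(-557) - 450270 = -1/557*627 - 450270 = -627/557 - 450270 = -250801017/557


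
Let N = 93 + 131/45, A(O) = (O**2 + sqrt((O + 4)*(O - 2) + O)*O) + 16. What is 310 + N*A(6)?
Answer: 238382/45 + 8632*sqrt(46)/15 ≈ 9200.4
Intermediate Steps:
A(O) = 16 + O**2 + O*sqrt(O + (-2 + O)*(4 + O)) (A(O) = (O**2 + sqrt((4 + O)*(-2 + O) + O)*O) + 16 = (O**2 + sqrt((-2 + O)*(4 + O) + O)*O) + 16 = (O**2 + sqrt(O + (-2 + O)*(4 + O))*O) + 16 = (O**2 + O*sqrt(O + (-2 + O)*(4 + O))) + 16 = 16 + O**2 + O*sqrt(O + (-2 + O)*(4 + O)))
N = 4316/45 (N = 93 + 131*(1/45) = 93 + 131/45 = 4316/45 ≈ 95.911)
310 + N*A(6) = 310 + 4316*(16 + 6**2 + 6*sqrt(-8 + 6**2 + 3*6))/45 = 310 + 4316*(16 + 36 + 6*sqrt(-8 + 36 + 18))/45 = 310 + 4316*(16 + 36 + 6*sqrt(46))/45 = 310 + 4316*(52 + 6*sqrt(46))/45 = 310 + (224432/45 + 8632*sqrt(46)/15) = 238382/45 + 8632*sqrt(46)/15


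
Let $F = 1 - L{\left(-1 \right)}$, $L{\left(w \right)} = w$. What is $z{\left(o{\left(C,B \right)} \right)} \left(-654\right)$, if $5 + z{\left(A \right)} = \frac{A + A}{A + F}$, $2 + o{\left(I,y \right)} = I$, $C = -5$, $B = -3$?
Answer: $\frac{7194}{5} \approx 1438.8$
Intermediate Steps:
$o{\left(I,y \right)} = -2 + I$
$F = 2$ ($F = 1 - -1 = 1 + 1 = 2$)
$z{\left(A \right)} = -5 + \frac{2 A}{2 + A}$ ($z{\left(A \right)} = -5 + \frac{A + A}{A + 2} = -5 + \frac{2 A}{2 + A}$)
$z{\left(o{\left(C,B \right)} \right)} \left(-654\right) = \frac{-10 - 3 \left(-2 - 5\right)}{2 - 7} \left(-654\right) = \frac{-10 - -21}{2 - 7} \left(-654\right) = \frac{-10 + 21}{-5} \left(-654\right) = \left(- \frac{1}{5}\right) 11 \left(-654\right) = \left(- \frac{11}{5}\right) \left(-654\right) = \frac{7194}{5}$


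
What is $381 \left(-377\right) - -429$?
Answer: $-143208$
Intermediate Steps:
$381 \left(-377\right) - -429 = -143637 + 429 = -143208$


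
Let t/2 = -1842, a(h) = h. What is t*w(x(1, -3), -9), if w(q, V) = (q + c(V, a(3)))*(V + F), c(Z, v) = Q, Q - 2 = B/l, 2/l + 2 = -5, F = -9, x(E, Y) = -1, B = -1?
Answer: 298404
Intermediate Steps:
t = -3684 (t = 2*(-1842) = -3684)
l = -2/7 (l = 2/(-2 - 5) = 2/(-7) = 2*(-1/7) = -2/7 ≈ -0.28571)
Q = 11/2 (Q = 2 - 1/(-2/7) = 2 - 1*(-7/2) = 2 + 7/2 = 11/2 ≈ 5.5000)
c(Z, v) = 11/2
w(q, V) = (-9 + V)*(11/2 + q) (w(q, V) = (q + 11/2)*(V - 9) = (11/2 + q)*(-9 + V) = (-9 + V)*(11/2 + q))
t*w(x(1, -3), -9) = -3684*(-99/2 - 9*(-1) + (11/2)*(-9) - 9*(-1)) = -3684*(-99/2 + 9 - 99/2 + 9) = -3684*(-81) = 298404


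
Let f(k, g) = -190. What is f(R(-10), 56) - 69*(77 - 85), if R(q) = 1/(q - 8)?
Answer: 362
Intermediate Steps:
R(q) = 1/(-8 + q)
f(R(-10), 56) - 69*(77 - 85) = -190 - 69*(77 - 85) = -190 - 69*(-8) = -190 - 1*(-552) = -190 + 552 = 362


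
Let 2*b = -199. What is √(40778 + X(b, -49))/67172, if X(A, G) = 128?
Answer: √40906/67172 ≈ 0.0030110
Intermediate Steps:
b = -199/2 (b = (½)*(-199) = -199/2 ≈ -99.500)
√(40778 + X(b, -49))/67172 = √(40778 + 128)/67172 = √40906*(1/67172) = √40906/67172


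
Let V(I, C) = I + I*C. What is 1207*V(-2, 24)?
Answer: -60350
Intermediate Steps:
V(I, C) = I + C*I
1207*V(-2, 24) = 1207*(-2*(1 + 24)) = 1207*(-2*25) = 1207*(-50) = -60350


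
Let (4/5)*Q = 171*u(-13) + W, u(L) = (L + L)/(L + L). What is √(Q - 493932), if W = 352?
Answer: I*√1973113/2 ≈ 702.34*I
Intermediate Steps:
u(L) = 1 (u(L) = (2*L)/((2*L)) = (2*L)*(1/(2*L)) = 1)
Q = 2615/4 (Q = 5*(171*1 + 352)/4 = 5*(171 + 352)/4 = (5/4)*523 = 2615/4 ≈ 653.75)
√(Q - 493932) = √(2615/4 - 493932) = √(-1973113/4) = I*√1973113/2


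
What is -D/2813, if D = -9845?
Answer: 9845/2813 ≈ 3.4998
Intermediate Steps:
-D/2813 = -(-9845)/2813 = -1*(-9845/2813) = 9845/2813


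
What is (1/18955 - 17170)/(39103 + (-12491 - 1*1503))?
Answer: -46493907/67991585 ≈ -0.68382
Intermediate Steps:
(1/18955 - 17170)/(39103 + (-12491 - 1*1503)) = (1/18955 - 17170)/(39103 + (-12491 - 1503)) = -325457349/(18955*(39103 - 13994)) = -325457349/18955/25109 = -325457349/18955*1/25109 = -46493907/67991585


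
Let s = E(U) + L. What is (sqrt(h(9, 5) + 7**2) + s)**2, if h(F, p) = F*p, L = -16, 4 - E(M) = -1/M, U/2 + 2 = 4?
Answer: 3713/16 - 47*sqrt(94)/2 ≈ 4.2215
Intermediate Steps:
U = 4 (U = -4 + 2*4 = -4 + 8 = 4)
E(M) = 4 + 1/M (E(M) = 4 - (-1)/M = 4 + 1/M)
s = -47/4 (s = (4 + 1/4) - 16 = 17/4 - 16 = -47/4 ≈ -11.750)
(sqrt(h(9, 5) + 7**2) + s)**2 = (sqrt(9*5 + 7**2) - 47/4)**2 = (sqrt(45 + 49) - 47/4)**2 = (sqrt(94) - 47/4)**2 = (-47/4 + sqrt(94))**2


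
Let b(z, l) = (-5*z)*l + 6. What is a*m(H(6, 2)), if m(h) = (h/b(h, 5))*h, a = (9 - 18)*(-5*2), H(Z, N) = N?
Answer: -90/11 ≈ -8.1818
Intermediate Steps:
b(z, l) = 6 - 5*l*z (b(z, l) = -5*l*z + 6 = 6 - 5*l*z)
a = 90 (a = -9*(-10) = 90)
m(h) = h**2/(6 - 25*h) (m(h) = (h/(6 - 5*5*h))*h = (h/(6 - 25*h))*h = h**2/(6 - 25*h))
a*m(H(6, 2)) = 90*(-1*2**2/(-6 + 25*2)) = 90*(-1*4/(-6 + 50)) = 90*(-1*4/44) = 90*(-1*4*1/44) = 90*(-1/11) = -90/11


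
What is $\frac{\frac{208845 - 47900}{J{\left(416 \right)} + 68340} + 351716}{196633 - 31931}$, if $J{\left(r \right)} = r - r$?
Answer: $\frac{4807286477}{2251146936} \approx 2.1355$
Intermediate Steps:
$J{\left(r \right)} = 0$
$\frac{\frac{208845 - 47900}{J{\left(416 \right)} + 68340} + 351716}{196633 - 31931} = \frac{\frac{208845 - 47900}{0 + 68340} + 351716}{196633 - 31931} = \frac{\frac{160945}{68340} + 351716}{164702} = \left(160945 \cdot \frac{1}{68340} + 351716\right) \frac{1}{164702} = \left(\frac{32189}{13668} + 351716\right) \frac{1}{164702} = \frac{4807286477}{13668} \cdot \frac{1}{164702} = \frac{4807286477}{2251146936}$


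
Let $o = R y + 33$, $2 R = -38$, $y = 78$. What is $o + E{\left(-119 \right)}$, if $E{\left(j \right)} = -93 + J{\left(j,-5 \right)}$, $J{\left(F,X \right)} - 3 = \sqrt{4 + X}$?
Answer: $-1539 + i \approx -1539.0 + 1.0 i$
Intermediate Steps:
$R = -19$ ($R = \frac{1}{2} \left(-38\right) = -19$)
$J{\left(F,X \right)} = 3 + \sqrt{4 + X}$
$o = -1449$ ($o = \left(-19\right) 78 + 33 = -1482 + 33 = -1449$)
$E{\left(j \right)} = -90 + i$ ($E{\left(j \right)} = -93 + \left(3 + \sqrt{4 - 5}\right) = -93 + \left(3 + \sqrt{-1}\right) = -93 + \left(3 + i\right) = -90 + i$)
$o + E{\left(-119 \right)} = -1449 - \left(90 - i\right) = -1539 + i$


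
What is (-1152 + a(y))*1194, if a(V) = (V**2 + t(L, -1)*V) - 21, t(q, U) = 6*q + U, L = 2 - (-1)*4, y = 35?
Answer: 1524738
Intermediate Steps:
L = 6 (L = 2 - 1*(-4) = 2 + 4 = 6)
t(q, U) = U + 6*q
a(V) = -21 + V**2 + 35*V (a(V) = (V**2 + (-1 + 6*6)*V) - 21 = (V**2 + (-1 + 36)*V) - 21 = (V**2 + 35*V) - 21 = -21 + V**2 + 35*V)
(-1152 + a(y))*1194 = (-1152 + (-21 + 35**2 + 35*35))*1194 = (-1152 + (-21 + 1225 + 1225))*1194 = (-1152 + 2429)*1194 = 1277*1194 = 1524738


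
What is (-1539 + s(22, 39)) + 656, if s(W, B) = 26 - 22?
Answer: -879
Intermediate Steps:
s(W, B) = 4
(-1539 + s(22, 39)) + 656 = (-1539 + 4) + 656 = -1535 + 656 = -879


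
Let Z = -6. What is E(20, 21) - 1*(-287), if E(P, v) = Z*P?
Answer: 167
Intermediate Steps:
E(P, v) = -6*P
E(20, 21) - 1*(-287) = -6*20 - 1*(-287) = -120 + 287 = 167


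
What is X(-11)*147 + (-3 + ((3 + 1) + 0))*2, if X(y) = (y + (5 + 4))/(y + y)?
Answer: 169/11 ≈ 15.364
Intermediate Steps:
X(y) = (9 + y)/(2*y) (X(y) = (y + 9)/((2*y)) = (9 + y)*(1/(2*y)) = (9 + y)/(2*y))
X(-11)*147 + (-3 + ((3 + 1) + 0))*2 = ((½)*(9 - 11)/(-11))*147 + (-3 + ((3 + 1) + 0))*2 = ((½)*(-1/11)*(-2))*147 + (-3 + (4 + 0))*2 = (1/11)*147 + (-3 + 4)*2 = 147/11 + 1*2 = 147/11 + 2 = 169/11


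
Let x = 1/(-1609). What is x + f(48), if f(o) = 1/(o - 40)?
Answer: 1601/12872 ≈ 0.12438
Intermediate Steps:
f(o) = 1/(-40 + o)
x = -1/1609 ≈ -0.00062150
x + f(48) = -1/1609 + 1/(-40 + 48) = -1/1609 + 1/8 = -1/1609 + ⅛ = 1601/12872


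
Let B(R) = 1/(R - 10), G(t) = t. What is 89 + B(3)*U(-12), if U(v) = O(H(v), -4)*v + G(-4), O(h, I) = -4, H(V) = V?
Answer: 579/7 ≈ 82.714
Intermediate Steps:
B(R) = 1/(-10 + R)
U(v) = -4 - 4*v (U(v) = -4*v - 4 = -4 - 4*v)
89 + B(3)*U(-12) = 89 + (-4 - 4*(-12))/(-10 + 3) = 89 + (-4 + 48)/(-7) = 89 - 1/7*44 = 89 - 44/7 = 579/7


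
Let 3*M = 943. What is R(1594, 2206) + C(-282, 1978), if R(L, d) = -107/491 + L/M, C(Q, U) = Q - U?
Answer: -1044162319/463013 ≈ -2255.1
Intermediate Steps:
M = 943/3 (M = (⅓)*943 = 943/3 ≈ 314.33)
R(L, d) = -107/491 + 3*L/943 (R(L, d) = -107/491 + L/(943/3) = -107*1/491 + L*(3/943) = -107/491 + 3*L/943)
R(1594, 2206) + C(-282, 1978) = (-107/491 + (3/943)*1594) + (-282 - 1*1978) = (-107/491 + 4782/943) + (-282 - 1978) = 2247061/463013 - 2260 = -1044162319/463013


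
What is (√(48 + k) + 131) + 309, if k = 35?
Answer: 440 + √83 ≈ 449.11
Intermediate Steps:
(√(48 + k) + 131) + 309 = (√(48 + 35) + 131) + 309 = (√83 + 131) + 309 = (131 + √83) + 309 = 440 + √83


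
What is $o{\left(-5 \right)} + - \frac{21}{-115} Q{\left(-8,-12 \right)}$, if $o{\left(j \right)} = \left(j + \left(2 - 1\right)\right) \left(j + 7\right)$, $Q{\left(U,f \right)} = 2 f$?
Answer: $- \frac{1424}{115} \approx -12.383$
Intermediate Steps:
$o{\left(j \right)} = \left(1 + j\right) \left(7 + j\right)$ ($o{\left(j \right)} = \left(j + 1\right) \left(7 + j\right) = \left(1 + j\right) \left(7 + j\right)$)
$o{\left(-5 \right)} + - \frac{21}{-115} Q{\left(-8,-12 \right)} = \left(7 + \left(-5\right)^{2} + 8 \left(-5\right)\right) + - \frac{21}{-115} \cdot 2 \left(-12\right) = \left(7 + 25 - 40\right) + \left(-21\right) \left(- \frac{1}{115}\right) \left(-24\right) = -8 + \frac{21}{115} \left(-24\right) = -8 - \frac{504}{115} = - \frac{1424}{115}$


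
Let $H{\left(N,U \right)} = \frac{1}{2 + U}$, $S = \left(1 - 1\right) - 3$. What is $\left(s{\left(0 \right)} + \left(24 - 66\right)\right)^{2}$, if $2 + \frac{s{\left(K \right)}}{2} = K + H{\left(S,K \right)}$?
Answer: $2025$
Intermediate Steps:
$S = -3$ ($S = 0 - 3 = -3$)
$s{\left(K \right)} = -4 + 2 K + \frac{2}{2 + K}$ ($s{\left(K \right)} = -4 + 2 \left(K + \frac{1}{2 + K}\right) = -4 + \left(2 K + \frac{2}{2 + K}\right) = -4 + 2 K + \frac{2}{2 + K}$)
$\left(s{\left(0 \right)} + \left(24 - 66\right)\right)^{2} = \left(\frac{2 \left(-3 + 0^{2}\right)}{2 + 0} + \left(24 - 66\right)\right)^{2} = \left(\frac{2 \left(-3 + 0\right)}{2} + \left(24 - 66\right)\right)^{2} = \left(2 \cdot \frac{1}{2} \left(-3\right) - 42\right)^{2} = \left(-3 - 42\right)^{2} = \left(-45\right)^{2} = 2025$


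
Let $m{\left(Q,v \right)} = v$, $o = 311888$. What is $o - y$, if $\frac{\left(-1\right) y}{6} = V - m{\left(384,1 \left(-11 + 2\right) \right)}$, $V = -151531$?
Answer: $-597244$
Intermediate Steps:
$y = 909132$ ($y = - 6 \left(-151531 - 1 \left(-11 + 2\right)\right) = - 6 \left(-151531 - 1 \left(-9\right)\right) = - 6 \left(-151531 - -9\right) = - 6 \left(-151531 + 9\right) = \left(-6\right) \left(-151522\right) = 909132$)
$o - y = 311888 - 909132 = -597244$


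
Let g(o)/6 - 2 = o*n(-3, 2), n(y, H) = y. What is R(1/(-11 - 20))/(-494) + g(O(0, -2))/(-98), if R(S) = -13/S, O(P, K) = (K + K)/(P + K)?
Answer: -1063/1862 ≈ -0.57089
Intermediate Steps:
O(P, K) = 2*K/(K + P) (O(P, K) = (2*K)/(K + P) = 2*K/(K + P))
g(o) = 12 - 18*o (g(o) = 12 + 6*(o*(-3)) = 12 + 6*(-3*o) = 12 - 18*o)
R(1/(-11 - 20))/(-494) + g(O(0, -2))/(-98) = -13/(1/(-11 - 20))/(-494) + (12 - 36*(-2)/(-2 + 0))/(-98) = -13/(1/(-31))*(-1/494) + (12 - 36*(-2)/(-2))*(-1/98) = -13/(-1/31)*(-1/494) + (12 - 36*(-2)*(-1)/2)*(-1/98) = -13*(-31)*(-1/494) + (12 - 18*2)*(-1/98) = 403*(-1/494) + (12 - 36)*(-1/98) = -31/38 - 24*(-1/98) = -31/38 + 12/49 = -1063/1862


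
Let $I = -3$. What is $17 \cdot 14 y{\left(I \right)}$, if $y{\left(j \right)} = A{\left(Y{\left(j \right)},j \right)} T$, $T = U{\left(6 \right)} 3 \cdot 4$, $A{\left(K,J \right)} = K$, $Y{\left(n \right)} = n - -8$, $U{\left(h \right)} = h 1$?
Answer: $85680$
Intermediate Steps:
$U{\left(h \right)} = h$
$Y{\left(n \right)} = 8 + n$ ($Y{\left(n \right)} = n + 8 = 8 + n$)
$T = 72$ ($T = 6 \cdot 3 \cdot 4 = 18 \cdot 4 = 72$)
$y{\left(j \right)} = 576 + 72 j$ ($y{\left(j \right)} = \left(8 + j\right) 72 = 576 + 72 j$)
$17 \cdot 14 y{\left(I \right)} = 17 \cdot 14 \left(576 + 72 \left(-3\right)\right) = 238 \left(576 - 216\right) = 238 \cdot 360 = 85680$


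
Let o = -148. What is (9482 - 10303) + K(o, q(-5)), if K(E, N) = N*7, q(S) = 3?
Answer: -800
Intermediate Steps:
K(E, N) = 7*N
(9482 - 10303) + K(o, q(-5)) = (9482 - 10303) + 7*3 = -821 + 21 = -800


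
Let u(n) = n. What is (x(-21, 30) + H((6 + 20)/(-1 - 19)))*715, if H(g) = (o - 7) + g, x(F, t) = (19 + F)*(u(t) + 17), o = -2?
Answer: -149149/2 ≈ -74575.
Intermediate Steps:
x(F, t) = (17 + t)*(19 + F) (x(F, t) = (19 + F)*(t + 17) = (19 + F)*(17 + t) = (17 + t)*(19 + F))
H(g) = -9 + g (H(g) = (-2 - 7) + g = -9 + g)
(x(-21, 30) + H((6 + 20)/(-1 - 19)))*715 = ((323 + 17*(-21) + 19*30 - 21*30) + (-9 + (6 + 20)/(-1 - 19)))*715 = ((323 - 357 + 570 - 630) + (-9 + 26/(-20)))*715 = (-94 + (-9 + 26*(-1/20)))*715 = (-94 + (-9 - 13/10))*715 = (-94 - 103/10)*715 = -1043/10*715 = -149149/2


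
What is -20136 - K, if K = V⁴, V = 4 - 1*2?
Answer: -20152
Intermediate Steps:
V = 2 (V = 4 - 2 = 2)
K = 16 (K = 2⁴ = 16)
-20136 - K = -20136 - 1*16 = -20136 - 16 = -20152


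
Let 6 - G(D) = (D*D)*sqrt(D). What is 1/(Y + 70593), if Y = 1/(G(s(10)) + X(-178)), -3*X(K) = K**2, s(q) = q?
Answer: 4714838487314/332834592887877615 - 4*sqrt(10)/22188972859191841 ≈ 1.4166e-5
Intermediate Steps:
G(D) = 6 - D**(5/2) (G(D) = 6 - D*D*sqrt(D) = 6 - D**2*sqrt(D) = 6 - D**(5/2))
X(K) = -K**2/3
Y = 1/(-31666/3 - 100*sqrt(10)) (Y = 1/((6 - 10**(5/2)) - 1/3*(-178)**2) = 1/((6 - 100*sqrt(10)) - 1/3*31684) = 1/((6 - 100*sqrt(10)) - 31684/3) = 1/(-31666/3 - 100*sqrt(10)) ≈ -9.1983e-5)
1/(Y + 70593) = 1/((-47499/500917778 + 225*sqrt(10)/250458889) + 70593) = 1/(35361288654855/500917778 + 225*sqrt(10)/250458889)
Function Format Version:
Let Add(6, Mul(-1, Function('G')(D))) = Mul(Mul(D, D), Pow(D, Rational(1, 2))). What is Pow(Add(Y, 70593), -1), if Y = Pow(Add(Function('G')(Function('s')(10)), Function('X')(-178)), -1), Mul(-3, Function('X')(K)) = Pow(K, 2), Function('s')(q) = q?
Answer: Add(Rational(4714838487314, 332834592887877615), Mul(Rational(-4, 22188972859191841), Pow(10, Rational(1, 2)))) ≈ 1.4166e-5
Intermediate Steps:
Function('G')(D) = Add(6, Mul(-1, Pow(D, Rational(5, 2)))) (Function('G')(D) = Add(6, Mul(-1, Mul(Mul(D, D), Pow(D, Rational(1, 2))))) = Add(6, Mul(-1, Mul(Pow(D, 2), Pow(D, Rational(1, 2))))) = Add(6, Mul(-1, Pow(D, Rational(5, 2)))))
Function('X')(K) = Mul(Rational(-1, 3), Pow(K, 2))
Y = Pow(Add(Rational(-31666, 3), Mul(-100, Pow(10, Rational(1, 2)))), -1) (Y = Pow(Add(Add(6, Mul(-1, Pow(10, Rational(5, 2)))), Mul(Rational(-1, 3), Pow(-178, 2))), -1) = Pow(Add(Add(6, Mul(-1, Mul(100, Pow(10, Rational(1, 2))))), Mul(Rational(-1, 3), 31684)), -1) = Pow(Add(Add(6, Mul(-100, Pow(10, Rational(1, 2)))), Rational(-31684, 3)), -1) = Pow(Add(Rational(-31666, 3), Mul(-100, Pow(10, Rational(1, 2)))), -1) ≈ -9.1983e-5)
Pow(Add(Y, 70593), -1) = Pow(Add(Add(Rational(-47499, 500917778), Mul(Rational(225, 250458889), Pow(10, Rational(1, 2)))), 70593), -1) = Pow(Add(Rational(35361288654855, 500917778), Mul(Rational(225, 250458889), Pow(10, Rational(1, 2)))), -1)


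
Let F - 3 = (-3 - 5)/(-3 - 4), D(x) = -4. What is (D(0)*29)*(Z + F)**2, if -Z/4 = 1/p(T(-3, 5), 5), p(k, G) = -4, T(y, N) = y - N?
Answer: -150336/49 ≈ -3068.1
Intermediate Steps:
Z = 1 (Z = -4/(-4) = -4*(-1/4) = 1)
F = 29/7 (F = 3 + (-3 - 5)/(-3 - 4) = 3 - 8/(-7) = 3 - 8*(-1/7) = 3 + 8/7 = 29/7 ≈ 4.1429)
(D(0)*29)*(Z + F)**2 = (-4*29)*(1 + 29/7)**2 = -116*(36/7)**2 = -116*1296/49 = -150336/49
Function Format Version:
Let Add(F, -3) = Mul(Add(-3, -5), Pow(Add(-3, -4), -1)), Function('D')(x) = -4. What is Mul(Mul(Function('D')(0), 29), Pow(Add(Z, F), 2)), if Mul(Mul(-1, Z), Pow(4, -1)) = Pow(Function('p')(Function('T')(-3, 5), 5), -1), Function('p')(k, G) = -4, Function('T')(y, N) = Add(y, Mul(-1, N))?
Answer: Rational(-150336, 49) ≈ -3068.1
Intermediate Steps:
Z = 1 (Z = Mul(-4, Pow(-4, -1)) = Mul(-4, Rational(-1, 4)) = 1)
F = Rational(29, 7) (F = Add(3, Mul(Add(-3, -5), Pow(Add(-3, -4), -1))) = Add(3, Mul(-8, Pow(-7, -1))) = Add(3, Mul(-8, Rational(-1, 7))) = Add(3, Rational(8, 7)) = Rational(29, 7) ≈ 4.1429)
Mul(Mul(Function('D')(0), 29), Pow(Add(Z, F), 2)) = Mul(Mul(-4, 29), Pow(Add(1, Rational(29, 7)), 2)) = Mul(-116, Pow(Rational(36, 7), 2)) = Mul(-116, Rational(1296, 49)) = Rational(-150336, 49)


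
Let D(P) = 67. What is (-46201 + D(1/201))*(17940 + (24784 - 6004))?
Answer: -1694040480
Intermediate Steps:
(-46201 + D(1/201))*(17940 + (24784 - 6004)) = (-46201 + 67)*(17940 + (24784 - 6004)) = -46134*(17940 + 18780) = -46134*36720 = -1694040480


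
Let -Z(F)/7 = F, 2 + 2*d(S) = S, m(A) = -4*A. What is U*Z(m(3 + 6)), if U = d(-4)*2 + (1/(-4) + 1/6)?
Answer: -1533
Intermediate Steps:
d(S) = -1 + S/2
Z(F) = -7*F
U = -73/12 (U = (-1 + (1/2)*(-4))*2 + (1/(-4) + 1/6) = (-1 - 2)*2 + (1*(-1/4) + 1*(1/6)) = -3*2 + (-1/4 + 1/6) = -6 - 1/12 = -73/12 ≈ -6.0833)
U*Z(m(3 + 6)) = -(-511)*(-4*(3 + 6))/12 = -(-511)*(-4*9)/12 = -(-511)*(-36)/12 = -73/12*252 = -1533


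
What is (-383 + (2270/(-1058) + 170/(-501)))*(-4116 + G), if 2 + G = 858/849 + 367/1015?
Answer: 40269252963182016/25376085035 ≈ 1.5869e+6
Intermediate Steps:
G = -180339/287245 (G = -2 + (858/849 + 367/1015) = -2 + (858*(1/849) + 367*(1/1015)) = -2 + (286/283 + 367/1015) = -2 + 394151/287245 = -180339/287245 ≈ -0.62782)
(-383 + (2270/(-1058) + 170/(-501)))*(-4116 + G) = (-383 + (2270/(-1058) + 170/(-501)))*(-4116 - 180339/287245) = (-383 + (2270*(-1/1058) + 170*(-1/501)))*(-1182480759/287245) = (-383 + (-1135/529 - 170/501))*(-1182480759/287245) = (-383 - 658565/265029)*(-1182480759/287245) = -102164672/265029*(-1182480759/287245) = 40269252963182016/25376085035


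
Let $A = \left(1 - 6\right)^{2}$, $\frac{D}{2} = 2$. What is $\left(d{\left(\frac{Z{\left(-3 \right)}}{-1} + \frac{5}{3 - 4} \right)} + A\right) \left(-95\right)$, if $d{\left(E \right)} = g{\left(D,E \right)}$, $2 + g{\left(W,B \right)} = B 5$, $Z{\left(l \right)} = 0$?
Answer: $190$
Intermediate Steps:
$D = 4$ ($D = 2 \cdot 2 = 4$)
$g{\left(W,B \right)} = -2 + 5 B$ ($g{\left(W,B \right)} = -2 + B 5 = -2 + 5 B$)
$d{\left(E \right)} = -2 + 5 E$
$A = 25$ ($A = \left(-5\right)^{2} = 25$)
$\left(d{\left(\frac{Z{\left(-3 \right)}}{-1} + \frac{5}{3 - 4} \right)} + A\right) \left(-95\right) = \left(\left(-2 + 5 \left(\frac{0}{-1} + \frac{5}{3 - 4}\right)\right) + 25\right) \left(-95\right) = \left(\left(-2 + 5 \left(0 \left(-1\right) + \frac{5}{3 - 4}\right)\right) + 25\right) \left(-95\right) = \left(\left(-2 + 5 \left(0 + \frac{5}{-1}\right)\right) + 25\right) \left(-95\right) = \left(\left(-2 + 5 \left(0 + 5 \left(-1\right)\right)\right) + 25\right) \left(-95\right) = \left(\left(-2 + 5 \left(0 - 5\right)\right) + 25\right) \left(-95\right) = \left(\left(-2 + 5 \left(-5\right)\right) + 25\right) \left(-95\right) = \left(\left(-2 - 25\right) + 25\right) \left(-95\right) = \left(-27 + 25\right) \left(-95\right) = \left(-2\right) \left(-95\right) = 190$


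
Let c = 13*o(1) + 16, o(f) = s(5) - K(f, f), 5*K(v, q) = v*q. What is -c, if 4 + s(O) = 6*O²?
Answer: -9557/5 ≈ -1911.4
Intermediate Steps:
K(v, q) = q*v/5 (K(v, q) = (v*q)/5 = (q*v)/5 = q*v/5)
s(O) = -4 + 6*O²
o(f) = 146 - f²/5 (o(f) = (-4 + 6*5²) - f*f/5 = (-4 + 6*25) - f²/5 = (-4 + 150) - f²/5 = 146 - f²/5)
c = 9557/5 (c = 13*(146 - ⅕*1²) + 16 = 13*(146 - ⅕*1) + 16 = 13*(146 - ⅕) + 16 = 13*(729/5) + 16 = 9477/5 + 16 = 9557/5 ≈ 1911.4)
-c = -1*9557/5 = -9557/5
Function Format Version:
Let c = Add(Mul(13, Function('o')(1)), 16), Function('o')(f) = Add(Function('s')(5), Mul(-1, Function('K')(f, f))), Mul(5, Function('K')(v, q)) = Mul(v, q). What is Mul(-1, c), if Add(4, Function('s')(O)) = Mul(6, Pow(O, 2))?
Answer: Rational(-9557, 5) ≈ -1911.4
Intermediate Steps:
Function('K')(v, q) = Mul(Rational(1, 5), q, v) (Function('K')(v, q) = Mul(Rational(1, 5), Mul(v, q)) = Mul(Rational(1, 5), Mul(q, v)) = Mul(Rational(1, 5), q, v))
Function('s')(O) = Add(-4, Mul(6, Pow(O, 2)))
Function('o')(f) = Add(146, Mul(Rational(-1, 5), Pow(f, 2))) (Function('o')(f) = Add(Add(-4, Mul(6, Pow(5, 2))), Mul(-1, Mul(Rational(1, 5), f, f))) = Add(Add(-4, Mul(6, 25)), Mul(-1, Mul(Rational(1, 5), Pow(f, 2)))) = Add(Add(-4, 150), Mul(Rational(-1, 5), Pow(f, 2))) = Add(146, Mul(Rational(-1, 5), Pow(f, 2))))
c = Rational(9557, 5) (c = Add(Mul(13, Add(146, Mul(Rational(-1, 5), Pow(1, 2)))), 16) = Add(Mul(13, Add(146, Mul(Rational(-1, 5), 1))), 16) = Add(Mul(13, Add(146, Rational(-1, 5))), 16) = Add(Mul(13, Rational(729, 5)), 16) = Add(Rational(9477, 5), 16) = Rational(9557, 5) ≈ 1911.4)
Mul(-1, c) = Mul(-1, Rational(9557, 5)) = Rational(-9557, 5)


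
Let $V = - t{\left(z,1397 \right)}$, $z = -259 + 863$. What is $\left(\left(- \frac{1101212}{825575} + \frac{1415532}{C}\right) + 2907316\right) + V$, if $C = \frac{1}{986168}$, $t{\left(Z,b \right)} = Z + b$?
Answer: $\frac{1152465769297321113}{825575} \approx 1.396 \cdot 10^{12}$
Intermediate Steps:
$z = 604$
$C = \frac{1}{986168} \approx 1.014 \cdot 10^{-6}$
$V = -2001$ ($V = - (604 + 1397) = \left(-1\right) 2001 = -2001$)
$\left(\left(- \frac{1101212}{825575} + \frac{1415532}{C}\right) + 2907316\right) + V = \left(\left(- \frac{1101212}{825575} + 1415532 \frac{1}{\frac{1}{986168}}\right) + 2907316\right) - 2001 = \left(\left(\left(-1101212\right) \frac{1}{825575} + 1415532 \cdot 986168\right) + 2907316\right) - 2001 = \left(\left(- \frac{1101212}{825575} + 1395952361376\right) + 2907316\right) - 2001 = \left(\frac{1152463370741889988}{825575} + 2907316\right) - 2001 = \frac{1152465770949296688}{825575} - 2001 = \frac{1152465769297321113}{825575}$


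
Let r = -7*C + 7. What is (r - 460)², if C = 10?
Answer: 273529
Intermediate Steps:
r = -63 (r = -7*10 + 7 = -70 + 7 = -63)
(r - 460)² = (-63 - 460)² = (-523)² = 273529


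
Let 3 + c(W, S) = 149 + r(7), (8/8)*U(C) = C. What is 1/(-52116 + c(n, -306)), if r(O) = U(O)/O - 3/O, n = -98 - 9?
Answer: -7/363786 ≈ -1.9242e-5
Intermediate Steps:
U(C) = C
n = -107
r(O) = 1 - 3/O (r(O) = O/O - 3/O = 1 - 3/O)
c(W, S) = 1026/7 (c(W, S) = -3 + (149 + (-3 + 7)/7) = -3 + (149 + (⅐)*4) = -3 + (149 + 4/7) = -3 + 1047/7 = 1026/7)
1/(-52116 + c(n, -306)) = 1/(-52116 + 1026/7) = 1/(-363786/7) = -7/363786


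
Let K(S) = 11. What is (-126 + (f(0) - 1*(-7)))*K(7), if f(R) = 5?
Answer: -1254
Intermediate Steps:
(-126 + (f(0) - 1*(-7)))*K(7) = (-126 + (5 - 1*(-7)))*11 = (-126 + (5 + 7))*11 = (-126 + 12)*11 = -114*11 = -1254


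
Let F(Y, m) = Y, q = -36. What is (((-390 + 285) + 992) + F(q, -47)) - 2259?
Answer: -1408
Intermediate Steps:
(((-390 + 285) + 992) + F(q, -47)) - 2259 = (((-390 + 285) + 992) - 36) - 2259 = ((-105 + 992) - 36) - 2259 = (887 - 36) - 2259 = 851 - 2259 = -1408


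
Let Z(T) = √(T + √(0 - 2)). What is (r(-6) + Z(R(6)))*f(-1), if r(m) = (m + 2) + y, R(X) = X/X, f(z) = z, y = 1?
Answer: 3 - √(1 + I*√2) ≈ 1.8312 - 0.605*I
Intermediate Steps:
R(X) = 1
r(m) = 3 + m (r(m) = (m + 2) + 1 = (2 + m) + 1 = 3 + m)
Z(T) = √(T + I*√2) (Z(T) = √(T + √(-2)) = √(T + I*√2))
(r(-6) + Z(R(6)))*f(-1) = ((3 - 6) + √(1 + I*√2))*(-1) = (-3 + √(1 + I*√2))*(-1) = 3 - √(1 + I*√2)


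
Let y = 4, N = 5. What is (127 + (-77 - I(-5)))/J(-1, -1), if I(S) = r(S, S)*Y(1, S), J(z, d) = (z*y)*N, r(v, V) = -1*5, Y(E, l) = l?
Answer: -5/4 ≈ -1.2500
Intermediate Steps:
r(v, V) = -5
J(z, d) = 20*z (J(z, d) = (z*4)*5 = (4*z)*5 = 20*z)
I(S) = -5*S
(127 + (-77 - I(-5)))/J(-1, -1) = (127 + (-77 - (-5)*(-5)))/((20*(-1))) = (127 + (-77 - 1*25))/(-20) = -(127 + (-77 - 25))/20 = -(127 - 102)/20 = -1/20*25 = -5/4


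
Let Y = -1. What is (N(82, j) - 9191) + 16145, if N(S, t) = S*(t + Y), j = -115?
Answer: -2558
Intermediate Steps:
N(S, t) = S*(-1 + t) (N(S, t) = S*(t - 1) = S*(-1 + t))
(N(82, j) - 9191) + 16145 = (82*(-1 - 115) - 9191) + 16145 = (82*(-116) - 9191) + 16145 = (-9512 - 9191) + 16145 = -18703 + 16145 = -2558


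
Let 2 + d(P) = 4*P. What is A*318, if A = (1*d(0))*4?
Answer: -2544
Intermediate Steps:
d(P) = -2 + 4*P
A = -8 (A = (1*(-2 + 4*0))*4 = (1*(-2 + 0))*4 = (1*(-2))*4 = -2*4 = -8)
A*318 = -8*318 = -2544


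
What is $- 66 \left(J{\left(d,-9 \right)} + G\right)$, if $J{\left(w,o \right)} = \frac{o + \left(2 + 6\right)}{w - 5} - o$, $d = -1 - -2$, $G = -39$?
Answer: $\frac{3927}{2} \approx 1963.5$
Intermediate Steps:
$d = 1$ ($d = -1 + 2 = 1$)
$J{\left(w,o \right)} = - o + \frac{8 + o}{-5 + w}$ ($J{\left(w,o \right)} = \frac{o + 8}{-5 + w} - o = \frac{8 + o}{-5 + w} - o = - o + \frac{8 + o}{-5 + w}$)
$- 66 \left(J{\left(d,-9 \right)} + G\right) = - 66 \left(\frac{8 + 6 \left(-9\right) - \left(-9\right) 1}{-5 + 1} - 39\right) = - 66 \left(\frac{8 - 54 + 9}{-4} - 39\right) = - 66 \left(\left(- \frac{1}{4}\right) \left(-37\right) - 39\right) = - 66 \left(\frac{37}{4} - 39\right) = \left(-66\right) \left(- \frac{119}{4}\right) = \frac{3927}{2}$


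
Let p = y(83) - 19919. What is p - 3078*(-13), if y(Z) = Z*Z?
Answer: 26984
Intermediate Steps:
y(Z) = Z²
p = -13030 (p = 83² - 19919 = 6889 - 19919 = -13030)
p - 3078*(-13) = -13030 - 3078*(-13) = -13030 - 1*(-40014) = -13030 + 40014 = 26984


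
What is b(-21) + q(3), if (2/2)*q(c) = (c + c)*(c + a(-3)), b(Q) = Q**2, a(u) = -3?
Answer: 441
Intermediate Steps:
q(c) = 2*c*(-3 + c) (q(c) = (c + c)*(c - 3) = (2*c)*(-3 + c) = 2*c*(-3 + c))
b(-21) + q(3) = (-21)**2 + 2*3*(-3 + 3) = 441 + 2*3*0 = 441 + 0 = 441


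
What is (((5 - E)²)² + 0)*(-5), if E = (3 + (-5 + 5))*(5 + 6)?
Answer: -3073280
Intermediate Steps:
E = 33 (E = (3 + 0)*11 = 3*11 = 33)
(((5 - E)²)² + 0)*(-5) = (((5 - 1*33)²)² + 0)*(-5) = (((5 - 33)²)² + 0)*(-5) = (((-28)²)² + 0)*(-5) = (784² + 0)*(-5) = (614656 + 0)*(-5) = 614656*(-5) = -3073280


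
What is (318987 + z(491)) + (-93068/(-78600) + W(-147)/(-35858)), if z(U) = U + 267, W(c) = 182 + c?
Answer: 56324065536709/176152425 ≈ 3.1975e+5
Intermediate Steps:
z(U) = 267 + U
(318987 + z(491)) + (-93068/(-78600) + W(-147)/(-35858)) = (318987 + (267 + 491)) + (-93068/(-78600) + (182 - 147)/(-35858)) = (318987 + 758) + (-93068*(-1/78600) + 35*(-1/35858)) = 319745 + (23267/19650 - 35/35858) = 319745 + 208405084/176152425 = 56324065536709/176152425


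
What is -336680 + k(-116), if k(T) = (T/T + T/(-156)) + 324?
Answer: -13117816/39 ≈ -3.3635e+5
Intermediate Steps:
k(T) = 325 - T/156 (k(T) = (1 + T*(-1/156)) + 324 = (1 - T/156) + 324 = 325 - T/156)
-336680 + k(-116) = -336680 + (325 - 1/156*(-116)) = -336680 + (325 + 29/39) = -336680 + 12704/39 = -13117816/39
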